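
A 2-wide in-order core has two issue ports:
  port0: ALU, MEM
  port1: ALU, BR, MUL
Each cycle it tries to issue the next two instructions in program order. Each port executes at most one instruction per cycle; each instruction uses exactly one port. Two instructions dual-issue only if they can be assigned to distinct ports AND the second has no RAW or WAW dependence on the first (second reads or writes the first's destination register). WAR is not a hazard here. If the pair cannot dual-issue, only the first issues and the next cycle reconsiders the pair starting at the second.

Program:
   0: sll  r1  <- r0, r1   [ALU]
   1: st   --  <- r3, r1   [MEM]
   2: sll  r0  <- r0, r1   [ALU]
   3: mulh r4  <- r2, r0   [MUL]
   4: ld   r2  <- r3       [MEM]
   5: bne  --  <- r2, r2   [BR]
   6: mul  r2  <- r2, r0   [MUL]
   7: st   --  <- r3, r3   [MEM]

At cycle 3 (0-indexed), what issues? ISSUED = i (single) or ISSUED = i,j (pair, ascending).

ISSUED = 5

0. sll.ALU @i0  | RAW r1
1. st.MEM/sll.ALU @i1/i2  | dual
2. mulh.MUL/ld.MEM @i3/i4  | dual
3. bne.BR @i5  | no-port BR/MUL
4. mul.MUL/st.MEM @i6/i7  | dual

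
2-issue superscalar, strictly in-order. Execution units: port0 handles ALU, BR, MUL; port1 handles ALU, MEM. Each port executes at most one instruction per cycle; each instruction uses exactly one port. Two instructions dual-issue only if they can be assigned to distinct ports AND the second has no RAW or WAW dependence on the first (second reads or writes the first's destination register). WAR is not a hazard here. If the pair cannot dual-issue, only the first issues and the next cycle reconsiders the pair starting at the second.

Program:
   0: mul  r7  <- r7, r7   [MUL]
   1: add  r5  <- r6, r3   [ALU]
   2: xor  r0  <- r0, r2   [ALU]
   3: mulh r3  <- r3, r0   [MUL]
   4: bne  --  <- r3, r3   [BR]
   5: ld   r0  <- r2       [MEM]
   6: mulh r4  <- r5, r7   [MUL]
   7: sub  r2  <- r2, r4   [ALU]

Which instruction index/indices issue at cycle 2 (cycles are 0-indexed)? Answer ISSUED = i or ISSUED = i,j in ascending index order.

ISSUED = 3

  cy0 -> i0/i1 (mul+add) pair
  cy1 -> i2 (xor) RAW r0
  cy2 -> i3 (mulh) no-port MUL/BR
  cy3 -> i4/i5 (bne+ld) pair
  cy4 -> i6 (mulh) RAW r4
  cy5 -> i7 (sub) tail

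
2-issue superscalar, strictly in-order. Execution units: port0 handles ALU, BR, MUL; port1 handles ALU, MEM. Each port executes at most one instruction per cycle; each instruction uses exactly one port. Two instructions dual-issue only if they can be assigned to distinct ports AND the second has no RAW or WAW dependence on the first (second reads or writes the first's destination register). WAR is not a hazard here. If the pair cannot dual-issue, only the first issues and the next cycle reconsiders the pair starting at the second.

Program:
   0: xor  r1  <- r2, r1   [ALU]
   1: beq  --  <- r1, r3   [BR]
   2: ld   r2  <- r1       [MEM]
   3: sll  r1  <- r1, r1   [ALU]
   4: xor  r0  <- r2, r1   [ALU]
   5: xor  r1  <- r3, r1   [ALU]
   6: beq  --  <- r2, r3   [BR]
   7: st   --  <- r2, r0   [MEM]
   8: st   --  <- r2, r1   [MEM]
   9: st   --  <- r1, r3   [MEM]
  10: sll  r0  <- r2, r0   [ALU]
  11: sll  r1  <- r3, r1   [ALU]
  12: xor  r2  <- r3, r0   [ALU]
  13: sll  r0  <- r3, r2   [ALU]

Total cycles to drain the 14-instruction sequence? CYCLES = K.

CYCLES = 9

#0 head=0: xor.ALU i0 RAW r1
#1 head=1: beq.BR ld.MEM i1&i2 pair
#2 head=3: sll.ALU i3 RAW r1
#3 head=4: xor.ALU xor.ALU i4&i5 pair
#4 head=6: beq.BR st.MEM i6&i7 pair
#5 head=8: st.MEM i8 no-port MEM/MEM
#6 head=9: st.MEM sll.ALU i9&i10 pair
#7 head=11: sll.ALU xor.ALU i11&i12 pair
#8 head=13: sll.ALU i13 tail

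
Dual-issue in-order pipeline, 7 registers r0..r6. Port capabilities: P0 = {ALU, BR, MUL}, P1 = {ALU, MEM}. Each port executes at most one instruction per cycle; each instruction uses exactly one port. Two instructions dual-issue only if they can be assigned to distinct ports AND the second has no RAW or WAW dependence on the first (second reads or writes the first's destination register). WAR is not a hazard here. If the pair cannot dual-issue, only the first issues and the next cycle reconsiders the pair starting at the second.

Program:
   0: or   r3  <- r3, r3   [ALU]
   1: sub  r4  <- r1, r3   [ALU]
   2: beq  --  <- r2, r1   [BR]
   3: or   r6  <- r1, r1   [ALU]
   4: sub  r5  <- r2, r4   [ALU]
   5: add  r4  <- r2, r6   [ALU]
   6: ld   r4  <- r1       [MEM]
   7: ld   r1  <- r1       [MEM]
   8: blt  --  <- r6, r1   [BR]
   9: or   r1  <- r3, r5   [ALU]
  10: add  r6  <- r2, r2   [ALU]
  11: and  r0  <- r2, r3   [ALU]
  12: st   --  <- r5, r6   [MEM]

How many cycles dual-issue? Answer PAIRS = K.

PAIRS = 4

c0: i0 or  RAW r3
c1: i1/i2 sub beq  2-wide
c2: i3/i4 or sub  2-wide
c3: i5 add  WAW r4
c4: i6 ld  no-port MEM/MEM
c5: i7 ld  RAW r1
c6: i8/i9 blt or  2-wide
c7: i10/i11 add and  2-wide
c8: i12 st  tail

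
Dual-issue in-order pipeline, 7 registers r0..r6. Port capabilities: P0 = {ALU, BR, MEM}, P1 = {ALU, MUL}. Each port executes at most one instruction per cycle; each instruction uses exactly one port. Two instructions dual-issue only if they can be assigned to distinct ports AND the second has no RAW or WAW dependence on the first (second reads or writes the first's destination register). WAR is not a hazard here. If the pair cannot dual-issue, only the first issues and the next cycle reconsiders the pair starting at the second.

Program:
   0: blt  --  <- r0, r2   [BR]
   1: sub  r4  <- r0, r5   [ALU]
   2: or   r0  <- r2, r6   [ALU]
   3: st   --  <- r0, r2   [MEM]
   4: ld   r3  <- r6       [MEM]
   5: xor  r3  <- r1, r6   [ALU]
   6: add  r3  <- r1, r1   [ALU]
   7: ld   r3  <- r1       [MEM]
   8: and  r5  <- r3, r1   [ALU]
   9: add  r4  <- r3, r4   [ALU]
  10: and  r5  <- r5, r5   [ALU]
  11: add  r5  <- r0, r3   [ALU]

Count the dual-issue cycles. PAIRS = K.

PAIRS = 2

t=0 i0+i1:blt sub ; pair
t=1 i2:or ; RAW r0
t=2 i3:st ; no-port MEM/MEM
t=3 i4:ld ; WAW r3
t=4 i5:xor ; WAW r3
t=5 i6:add ; WAW r3
t=6 i7:ld ; RAW r3
t=7 i8+i9:and add ; pair
t=8 i10:and ; WAW r5
t=9 i11:add ; tail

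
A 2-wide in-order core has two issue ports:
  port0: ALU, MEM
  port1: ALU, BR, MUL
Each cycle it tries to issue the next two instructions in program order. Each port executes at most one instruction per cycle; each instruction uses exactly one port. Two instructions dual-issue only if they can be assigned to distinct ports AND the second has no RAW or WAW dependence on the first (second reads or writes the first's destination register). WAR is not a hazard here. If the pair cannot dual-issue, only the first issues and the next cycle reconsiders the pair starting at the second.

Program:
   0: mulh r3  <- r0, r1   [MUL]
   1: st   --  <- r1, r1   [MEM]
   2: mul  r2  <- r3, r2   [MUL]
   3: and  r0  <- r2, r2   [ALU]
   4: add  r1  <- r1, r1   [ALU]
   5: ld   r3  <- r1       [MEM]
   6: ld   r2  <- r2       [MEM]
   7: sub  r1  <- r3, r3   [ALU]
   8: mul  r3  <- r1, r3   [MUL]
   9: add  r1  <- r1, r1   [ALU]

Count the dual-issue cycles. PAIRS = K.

c0: i0&i1 mulh st  2-wide
c1: i2 mul  RAW r2
c2: i3&i4 and add  2-wide
c3: i5 ld  no-port MEM/MEM
c4: i6&i7 ld sub  2-wide
c5: i8&i9 mul add  2-wide

PAIRS = 4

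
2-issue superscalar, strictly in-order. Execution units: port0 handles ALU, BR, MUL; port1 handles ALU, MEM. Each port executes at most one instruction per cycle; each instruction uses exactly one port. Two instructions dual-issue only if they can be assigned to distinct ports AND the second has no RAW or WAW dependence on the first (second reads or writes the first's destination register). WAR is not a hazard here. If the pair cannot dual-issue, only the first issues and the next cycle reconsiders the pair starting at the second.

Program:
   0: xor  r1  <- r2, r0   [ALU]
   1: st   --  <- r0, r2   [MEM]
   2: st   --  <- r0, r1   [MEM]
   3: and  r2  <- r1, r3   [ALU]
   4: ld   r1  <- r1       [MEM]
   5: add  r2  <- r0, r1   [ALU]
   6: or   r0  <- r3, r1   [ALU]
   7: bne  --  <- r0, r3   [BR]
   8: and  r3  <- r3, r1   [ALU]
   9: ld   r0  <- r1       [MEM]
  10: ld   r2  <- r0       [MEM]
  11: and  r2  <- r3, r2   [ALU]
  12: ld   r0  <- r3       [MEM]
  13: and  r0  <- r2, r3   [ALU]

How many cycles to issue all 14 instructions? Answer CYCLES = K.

CYCLES = 9

c0: i0/i1 xor/st  2-wide
c1: i2/i3 st/and  2-wide
c2: i4 ld  RAW r1
c3: i5/i6 add/or  2-wide
c4: i7/i8 bne/and  2-wide
c5: i9 ld  no-port MEM/MEM
c6: i10 ld  RAW+WAW r2
c7: i11/i12 and/ld  2-wide
c8: i13 and  tail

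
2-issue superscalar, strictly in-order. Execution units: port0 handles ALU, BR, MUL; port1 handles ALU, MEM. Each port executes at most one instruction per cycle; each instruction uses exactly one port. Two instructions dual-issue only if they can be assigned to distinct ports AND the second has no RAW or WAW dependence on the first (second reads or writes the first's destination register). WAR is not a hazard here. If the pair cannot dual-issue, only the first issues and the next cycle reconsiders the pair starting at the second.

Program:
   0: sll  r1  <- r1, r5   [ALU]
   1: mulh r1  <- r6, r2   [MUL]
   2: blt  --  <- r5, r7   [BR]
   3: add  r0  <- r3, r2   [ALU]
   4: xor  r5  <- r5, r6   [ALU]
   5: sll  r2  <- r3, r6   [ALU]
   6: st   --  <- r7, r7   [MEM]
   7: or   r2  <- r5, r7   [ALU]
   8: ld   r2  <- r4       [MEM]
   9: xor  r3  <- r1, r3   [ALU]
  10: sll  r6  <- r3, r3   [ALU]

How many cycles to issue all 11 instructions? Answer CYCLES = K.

#0 head=0: sll.ALU i0 WAW r1
#1 head=1: mulh.MUL i1 no-port MUL/BR
#2 head=2: blt.BR;add.ALU i2&i3 pair
#3 head=4: xor.ALU;sll.ALU i4&i5 pair
#4 head=6: st.MEM;or.ALU i6&i7 pair
#5 head=8: ld.MEM;xor.ALU i8&i9 pair
#6 head=10: sll.ALU i10 tail

CYCLES = 7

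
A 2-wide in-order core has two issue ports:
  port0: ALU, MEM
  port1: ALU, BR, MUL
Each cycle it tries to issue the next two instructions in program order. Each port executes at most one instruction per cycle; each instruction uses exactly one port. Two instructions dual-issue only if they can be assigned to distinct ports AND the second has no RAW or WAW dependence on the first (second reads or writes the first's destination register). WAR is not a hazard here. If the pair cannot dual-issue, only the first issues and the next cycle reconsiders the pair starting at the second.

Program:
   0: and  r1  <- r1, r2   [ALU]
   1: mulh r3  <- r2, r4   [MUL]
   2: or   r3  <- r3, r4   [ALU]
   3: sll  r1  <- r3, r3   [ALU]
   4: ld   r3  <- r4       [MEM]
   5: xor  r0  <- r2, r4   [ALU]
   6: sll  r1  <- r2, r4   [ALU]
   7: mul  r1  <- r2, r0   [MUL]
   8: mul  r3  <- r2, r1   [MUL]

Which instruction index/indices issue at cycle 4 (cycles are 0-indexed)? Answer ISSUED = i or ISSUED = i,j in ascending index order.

c0: i0/i1 and;mulh  dual
c1: i2 or  RAW r3
c2: i3/i4 sll;ld  dual
c3: i5/i6 xor;sll  dual
c4: i7 mul  no-port MUL/MUL
c5: i8 mul  tail

ISSUED = 7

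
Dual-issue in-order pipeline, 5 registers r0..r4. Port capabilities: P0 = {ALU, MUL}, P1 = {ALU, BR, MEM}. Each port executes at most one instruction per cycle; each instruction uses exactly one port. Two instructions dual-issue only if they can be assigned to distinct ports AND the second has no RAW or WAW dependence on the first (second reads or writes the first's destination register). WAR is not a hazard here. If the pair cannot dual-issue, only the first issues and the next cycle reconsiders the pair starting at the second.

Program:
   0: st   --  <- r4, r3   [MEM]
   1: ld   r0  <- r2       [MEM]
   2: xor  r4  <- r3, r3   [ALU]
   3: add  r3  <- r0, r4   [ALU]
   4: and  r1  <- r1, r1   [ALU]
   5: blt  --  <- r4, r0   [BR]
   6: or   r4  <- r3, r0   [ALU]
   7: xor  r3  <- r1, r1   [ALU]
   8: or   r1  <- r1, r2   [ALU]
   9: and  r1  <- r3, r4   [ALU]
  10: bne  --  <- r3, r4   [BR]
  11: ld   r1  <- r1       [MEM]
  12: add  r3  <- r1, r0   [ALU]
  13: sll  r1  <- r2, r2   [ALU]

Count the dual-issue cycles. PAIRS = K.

PAIRS = 6

  cy0 -> i0 (st.MEM) no-port MEM/MEM
  cy1 -> i1+i2 (ld.MEM;xor.ALU) dual
  cy2 -> i3+i4 (add.ALU;and.ALU) dual
  cy3 -> i5+i6 (blt.BR;or.ALU) dual
  cy4 -> i7+i8 (xor.ALU;or.ALU) dual
  cy5 -> i9+i10 (and.ALU;bne.BR) dual
  cy6 -> i11 (ld.MEM) RAW r1
  cy7 -> i12+i13 (add.ALU;sll.ALU) dual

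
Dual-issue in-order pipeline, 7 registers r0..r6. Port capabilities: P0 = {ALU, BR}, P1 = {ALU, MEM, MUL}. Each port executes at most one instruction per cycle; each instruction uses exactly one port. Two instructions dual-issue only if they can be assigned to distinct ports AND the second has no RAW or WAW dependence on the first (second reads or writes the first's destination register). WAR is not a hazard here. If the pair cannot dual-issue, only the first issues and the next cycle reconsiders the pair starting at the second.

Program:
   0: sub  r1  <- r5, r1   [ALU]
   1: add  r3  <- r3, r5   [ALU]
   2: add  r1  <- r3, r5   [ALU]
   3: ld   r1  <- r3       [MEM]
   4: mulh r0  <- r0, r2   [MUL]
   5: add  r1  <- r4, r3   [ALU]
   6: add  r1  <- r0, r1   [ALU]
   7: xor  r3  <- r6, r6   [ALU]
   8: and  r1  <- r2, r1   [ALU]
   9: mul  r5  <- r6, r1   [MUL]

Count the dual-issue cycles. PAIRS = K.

PAIRS = 3

[0] i0/i1  sub+add  -- dual
[1] i2  add  -- WAW r1
[2] i3  ld  -- no-port MEM/MUL
[3] i4/i5  mulh+add  -- dual
[4] i6/i7  add+xor  -- dual
[5] i8  and  -- RAW r1
[6] i9  mul  -- tail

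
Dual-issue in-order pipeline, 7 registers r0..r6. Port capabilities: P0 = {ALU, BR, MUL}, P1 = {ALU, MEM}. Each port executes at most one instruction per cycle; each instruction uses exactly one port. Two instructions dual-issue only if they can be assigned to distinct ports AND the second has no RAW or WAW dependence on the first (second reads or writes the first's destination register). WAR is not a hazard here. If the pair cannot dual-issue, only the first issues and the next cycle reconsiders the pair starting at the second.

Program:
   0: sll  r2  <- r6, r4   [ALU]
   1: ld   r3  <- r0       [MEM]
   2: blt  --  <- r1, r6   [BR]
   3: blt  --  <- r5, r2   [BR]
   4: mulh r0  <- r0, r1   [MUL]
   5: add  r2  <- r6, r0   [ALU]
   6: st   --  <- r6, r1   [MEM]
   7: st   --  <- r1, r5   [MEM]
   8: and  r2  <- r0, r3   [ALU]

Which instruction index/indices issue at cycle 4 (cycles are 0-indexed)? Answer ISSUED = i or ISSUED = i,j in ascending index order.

ISSUED = 5,6

t=0 i0+i1:sll+ld ; pair
t=1 i2:blt ; no-port BR/BR
t=2 i3:blt ; no-port BR/MUL
t=3 i4:mulh ; RAW r0
t=4 i5+i6:add+st ; pair
t=5 i7+i8:st+and ; pair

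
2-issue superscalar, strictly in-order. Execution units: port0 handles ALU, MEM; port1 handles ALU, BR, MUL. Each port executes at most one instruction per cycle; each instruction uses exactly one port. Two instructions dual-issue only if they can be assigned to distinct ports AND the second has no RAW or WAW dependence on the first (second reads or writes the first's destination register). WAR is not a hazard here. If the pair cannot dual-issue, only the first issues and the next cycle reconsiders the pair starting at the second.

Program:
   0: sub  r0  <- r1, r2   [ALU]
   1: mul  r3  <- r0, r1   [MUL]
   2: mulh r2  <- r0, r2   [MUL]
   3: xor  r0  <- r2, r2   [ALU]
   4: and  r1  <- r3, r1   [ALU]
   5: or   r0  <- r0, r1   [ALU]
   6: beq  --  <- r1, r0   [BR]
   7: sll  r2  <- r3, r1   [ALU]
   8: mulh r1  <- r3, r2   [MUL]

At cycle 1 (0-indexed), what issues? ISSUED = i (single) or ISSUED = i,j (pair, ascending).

ISSUED = 1

c0: i0 sub  RAW r0
c1: i1 mul  no-port MUL/MUL
c2: i2 mulh  RAW r2
c3: i3+i4 xor+and  dual
c4: i5 or  RAW r0
c5: i6+i7 beq+sll  dual
c6: i8 mulh  tail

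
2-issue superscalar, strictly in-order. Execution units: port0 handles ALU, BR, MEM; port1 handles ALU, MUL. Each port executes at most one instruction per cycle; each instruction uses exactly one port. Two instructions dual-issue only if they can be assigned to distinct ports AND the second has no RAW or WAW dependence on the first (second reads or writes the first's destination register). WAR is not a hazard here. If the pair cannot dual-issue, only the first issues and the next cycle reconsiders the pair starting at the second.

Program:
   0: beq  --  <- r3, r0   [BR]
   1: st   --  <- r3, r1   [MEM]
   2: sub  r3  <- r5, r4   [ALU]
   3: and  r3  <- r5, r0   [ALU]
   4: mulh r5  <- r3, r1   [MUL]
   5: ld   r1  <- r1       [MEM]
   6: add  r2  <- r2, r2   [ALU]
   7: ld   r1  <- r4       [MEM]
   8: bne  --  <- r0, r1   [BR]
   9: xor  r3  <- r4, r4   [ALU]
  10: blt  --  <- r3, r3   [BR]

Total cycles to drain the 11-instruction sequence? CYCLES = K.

CYCLES = 7

0. beq @i0  | no-port BR/MEM
1. st+sub @i1&i2  | pair
2. and @i3  | RAW r3
3. mulh+ld @i4&i5  | pair
4. add+ld @i6&i7  | pair
5. bne+xor @i8&i9  | pair
6. blt @i10  | tail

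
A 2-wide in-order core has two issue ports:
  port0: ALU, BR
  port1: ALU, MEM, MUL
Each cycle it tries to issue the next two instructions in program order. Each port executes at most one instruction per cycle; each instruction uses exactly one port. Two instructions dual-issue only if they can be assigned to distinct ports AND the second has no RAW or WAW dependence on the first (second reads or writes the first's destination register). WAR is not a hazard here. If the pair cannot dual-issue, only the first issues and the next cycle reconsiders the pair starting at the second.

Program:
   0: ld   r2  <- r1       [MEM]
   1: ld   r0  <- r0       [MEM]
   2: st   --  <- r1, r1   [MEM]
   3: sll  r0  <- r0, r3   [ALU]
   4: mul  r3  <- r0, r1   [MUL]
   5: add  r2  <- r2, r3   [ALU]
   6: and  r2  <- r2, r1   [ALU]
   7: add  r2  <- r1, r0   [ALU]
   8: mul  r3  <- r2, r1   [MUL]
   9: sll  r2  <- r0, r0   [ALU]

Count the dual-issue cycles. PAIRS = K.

PAIRS = 2

  cy0 -> i0 (ld.MEM) no-port MEM/MEM
  cy1 -> i1 (ld.MEM) no-port MEM/MEM
  cy2 -> i2,i3 (st.MEM;sll.ALU) dual
  cy3 -> i4 (mul.MUL) RAW r3
  cy4 -> i5 (add.ALU) RAW+WAW r2
  cy5 -> i6 (and.ALU) WAW r2
  cy6 -> i7 (add.ALU) RAW r2
  cy7 -> i8,i9 (mul.MUL;sll.ALU) dual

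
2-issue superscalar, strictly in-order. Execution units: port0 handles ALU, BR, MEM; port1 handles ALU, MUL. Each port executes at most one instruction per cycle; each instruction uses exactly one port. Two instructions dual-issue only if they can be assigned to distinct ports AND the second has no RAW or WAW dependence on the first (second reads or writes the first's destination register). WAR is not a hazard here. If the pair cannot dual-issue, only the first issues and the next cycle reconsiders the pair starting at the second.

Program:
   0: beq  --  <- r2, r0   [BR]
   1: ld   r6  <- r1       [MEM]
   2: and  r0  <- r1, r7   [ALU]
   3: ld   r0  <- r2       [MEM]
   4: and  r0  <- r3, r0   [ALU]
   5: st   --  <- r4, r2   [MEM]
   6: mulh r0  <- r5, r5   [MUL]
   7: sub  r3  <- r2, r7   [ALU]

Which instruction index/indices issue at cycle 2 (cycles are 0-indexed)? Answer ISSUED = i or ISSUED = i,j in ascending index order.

ISSUED = 3

  cy0 -> i0 (beq.BR) no-port BR/MEM
  cy1 -> i1,i2 (ld.MEM;and.ALU) 2-wide
  cy2 -> i3 (ld.MEM) RAW+WAW r0
  cy3 -> i4,i5 (and.ALU;st.MEM) 2-wide
  cy4 -> i6,i7 (mulh.MUL;sub.ALU) 2-wide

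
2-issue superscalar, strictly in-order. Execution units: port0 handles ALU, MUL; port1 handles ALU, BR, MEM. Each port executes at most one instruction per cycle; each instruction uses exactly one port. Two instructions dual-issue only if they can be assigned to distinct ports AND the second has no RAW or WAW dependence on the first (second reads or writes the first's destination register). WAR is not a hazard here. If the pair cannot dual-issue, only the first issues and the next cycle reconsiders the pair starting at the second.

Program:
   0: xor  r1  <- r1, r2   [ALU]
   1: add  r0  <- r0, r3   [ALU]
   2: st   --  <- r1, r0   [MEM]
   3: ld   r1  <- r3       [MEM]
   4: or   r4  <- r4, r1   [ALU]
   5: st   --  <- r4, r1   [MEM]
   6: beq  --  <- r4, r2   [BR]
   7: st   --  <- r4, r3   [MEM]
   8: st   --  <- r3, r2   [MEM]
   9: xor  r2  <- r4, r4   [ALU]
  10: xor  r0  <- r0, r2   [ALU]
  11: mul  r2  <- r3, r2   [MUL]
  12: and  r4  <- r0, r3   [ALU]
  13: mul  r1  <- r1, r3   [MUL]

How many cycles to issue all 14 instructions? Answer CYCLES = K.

CYCLES = 10

  cy0 -> i0,i1 (xor.ALU add.ALU) 2-wide
  cy1 -> i2 (st.MEM) no-port MEM/MEM
  cy2 -> i3 (ld.MEM) RAW r1
  cy3 -> i4 (or.ALU) RAW r4
  cy4 -> i5 (st.MEM) no-port MEM/BR
  cy5 -> i6 (beq.BR) no-port BR/MEM
  cy6 -> i7 (st.MEM) no-port MEM/MEM
  cy7 -> i8,i9 (st.MEM xor.ALU) 2-wide
  cy8 -> i10,i11 (xor.ALU mul.MUL) 2-wide
  cy9 -> i12,i13 (and.ALU mul.MUL) 2-wide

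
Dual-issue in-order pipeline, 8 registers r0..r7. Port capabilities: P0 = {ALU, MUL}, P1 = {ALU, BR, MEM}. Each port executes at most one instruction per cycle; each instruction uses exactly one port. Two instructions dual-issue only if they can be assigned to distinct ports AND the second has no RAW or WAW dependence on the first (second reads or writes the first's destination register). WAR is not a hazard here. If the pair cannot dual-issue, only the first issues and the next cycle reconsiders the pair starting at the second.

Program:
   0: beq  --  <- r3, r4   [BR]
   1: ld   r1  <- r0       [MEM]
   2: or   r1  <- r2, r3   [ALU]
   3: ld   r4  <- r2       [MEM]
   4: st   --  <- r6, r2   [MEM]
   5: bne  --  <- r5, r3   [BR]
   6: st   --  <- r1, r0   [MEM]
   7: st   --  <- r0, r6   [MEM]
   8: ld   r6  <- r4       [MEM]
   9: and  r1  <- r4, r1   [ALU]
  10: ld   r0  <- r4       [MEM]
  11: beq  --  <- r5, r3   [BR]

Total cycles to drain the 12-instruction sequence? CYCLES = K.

c0: i0 beq.BR  no-port BR/MEM
c1: i1 ld.MEM  WAW r1
c2: i2&i3 or.ALU ld.MEM  dual
c3: i4 st.MEM  no-port MEM/BR
c4: i5 bne.BR  no-port BR/MEM
c5: i6 st.MEM  no-port MEM/MEM
c6: i7 st.MEM  no-port MEM/MEM
c7: i8&i9 ld.MEM and.ALU  dual
c8: i10 ld.MEM  no-port MEM/BR
c9: i11 beq.BR  tail

CYCLES = 10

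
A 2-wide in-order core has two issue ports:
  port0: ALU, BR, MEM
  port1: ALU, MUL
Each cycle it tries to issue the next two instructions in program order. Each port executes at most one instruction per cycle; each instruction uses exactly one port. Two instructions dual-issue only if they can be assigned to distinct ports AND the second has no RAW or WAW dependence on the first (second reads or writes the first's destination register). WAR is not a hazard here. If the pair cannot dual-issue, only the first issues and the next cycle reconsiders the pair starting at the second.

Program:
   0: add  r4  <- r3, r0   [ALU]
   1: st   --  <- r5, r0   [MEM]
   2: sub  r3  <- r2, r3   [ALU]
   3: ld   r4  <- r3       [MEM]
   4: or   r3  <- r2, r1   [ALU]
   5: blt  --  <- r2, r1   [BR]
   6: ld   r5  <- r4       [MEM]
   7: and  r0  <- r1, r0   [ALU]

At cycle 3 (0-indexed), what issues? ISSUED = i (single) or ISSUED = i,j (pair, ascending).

ISSUED = 5

t=0 i0/i1:add/st ; 2-wide
t=1 i2:sub ; RAW r3
t=2 i3/i4:ld/or ; 2-wide
t=3 i5:blt ; no-port BR/MEM
t=4 i6/i7:ld/and ; 2-wide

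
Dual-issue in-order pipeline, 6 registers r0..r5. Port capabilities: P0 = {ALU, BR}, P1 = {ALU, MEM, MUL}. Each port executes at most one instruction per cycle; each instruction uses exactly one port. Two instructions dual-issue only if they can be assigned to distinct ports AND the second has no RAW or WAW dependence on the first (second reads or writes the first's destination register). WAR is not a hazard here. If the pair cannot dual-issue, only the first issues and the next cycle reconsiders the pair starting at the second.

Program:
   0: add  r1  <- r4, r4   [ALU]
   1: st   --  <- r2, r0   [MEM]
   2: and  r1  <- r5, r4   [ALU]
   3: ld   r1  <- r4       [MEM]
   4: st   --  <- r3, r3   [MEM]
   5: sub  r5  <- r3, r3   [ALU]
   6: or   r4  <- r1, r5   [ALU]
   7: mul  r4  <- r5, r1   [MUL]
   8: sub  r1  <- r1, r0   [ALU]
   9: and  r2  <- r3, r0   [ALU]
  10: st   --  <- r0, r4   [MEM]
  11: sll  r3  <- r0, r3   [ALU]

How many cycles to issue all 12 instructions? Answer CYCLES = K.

CYCLES = 8

c0: i0&i1 add.ALU st.MEM  2-wide
c1: i2 and.ALU  WAW r1
c2: i3 ld.MEM  no-port MEM/MEM
c3: i4&i5 st.MEM sub.ALU  2-wide
c4: i6 or.ALU  WAW r4
c5: i7&i8 mul.MUL sub.ALU  2-wide
c6: i9&i10 and.ALU st.MEM  2-wide
c7: i11 sll.ALU  tail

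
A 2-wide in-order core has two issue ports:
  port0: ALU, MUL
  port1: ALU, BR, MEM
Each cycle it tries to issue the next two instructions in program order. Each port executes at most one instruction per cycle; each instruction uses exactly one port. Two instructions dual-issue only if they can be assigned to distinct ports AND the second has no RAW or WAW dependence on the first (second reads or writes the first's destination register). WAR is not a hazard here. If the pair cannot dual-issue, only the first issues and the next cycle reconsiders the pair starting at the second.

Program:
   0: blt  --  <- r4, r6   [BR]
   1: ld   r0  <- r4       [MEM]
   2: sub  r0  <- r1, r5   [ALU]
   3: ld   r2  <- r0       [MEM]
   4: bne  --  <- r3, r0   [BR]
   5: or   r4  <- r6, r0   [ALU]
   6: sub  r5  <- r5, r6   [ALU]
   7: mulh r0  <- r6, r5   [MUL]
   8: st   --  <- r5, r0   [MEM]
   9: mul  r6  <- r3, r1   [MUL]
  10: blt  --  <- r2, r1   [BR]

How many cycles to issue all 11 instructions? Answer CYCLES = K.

t=0 i0:blt.BR ; no-port BR/MEM
t=1 i1:ld.MEM ; WAW r0
t=2 i2:sub.ALU ; RAW r0
t=3 i3:ld.MEM ; no-port MEM/BR
t=4 i4,i5:bne.BR+or.ALU ; dual
t=5 i6:sub.ALU ; RAW r5
t=6 i7:mulh.MUL ; RAW r0
t=7 i8,i9:st.MEM+mul.MUL ; dual
t=8 i10:blt.BR ; tail

CYCLES = 9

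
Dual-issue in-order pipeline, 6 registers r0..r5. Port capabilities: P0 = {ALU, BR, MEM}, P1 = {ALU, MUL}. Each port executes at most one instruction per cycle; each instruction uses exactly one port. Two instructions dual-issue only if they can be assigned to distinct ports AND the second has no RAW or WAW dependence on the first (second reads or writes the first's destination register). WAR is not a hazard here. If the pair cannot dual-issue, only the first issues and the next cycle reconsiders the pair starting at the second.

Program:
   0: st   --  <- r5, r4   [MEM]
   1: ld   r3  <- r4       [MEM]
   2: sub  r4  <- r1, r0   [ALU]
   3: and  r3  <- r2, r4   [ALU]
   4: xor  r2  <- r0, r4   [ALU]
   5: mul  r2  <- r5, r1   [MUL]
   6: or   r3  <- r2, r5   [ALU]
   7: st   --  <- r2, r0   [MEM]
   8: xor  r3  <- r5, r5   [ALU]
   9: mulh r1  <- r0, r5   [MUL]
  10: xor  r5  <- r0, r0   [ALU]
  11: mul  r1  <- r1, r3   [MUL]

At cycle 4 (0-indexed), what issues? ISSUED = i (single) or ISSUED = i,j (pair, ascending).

ISSUED = 6,7

c0: i0 st.MEM  no-port MEM/MEM
c1: i1/i2 ld.MEM/sub.ALU  dual
c2: i3/i4 and.ALU/xor.ALU  dual
c3: i5 mul.MUL  RAW r2
c4: i6/i7 or.ALU/st.MEM  dual
c5: i8/i9 xor.ALU/mulh.MUL  dual
c6: i10/i11 xor.ALU/mul.MUL  dual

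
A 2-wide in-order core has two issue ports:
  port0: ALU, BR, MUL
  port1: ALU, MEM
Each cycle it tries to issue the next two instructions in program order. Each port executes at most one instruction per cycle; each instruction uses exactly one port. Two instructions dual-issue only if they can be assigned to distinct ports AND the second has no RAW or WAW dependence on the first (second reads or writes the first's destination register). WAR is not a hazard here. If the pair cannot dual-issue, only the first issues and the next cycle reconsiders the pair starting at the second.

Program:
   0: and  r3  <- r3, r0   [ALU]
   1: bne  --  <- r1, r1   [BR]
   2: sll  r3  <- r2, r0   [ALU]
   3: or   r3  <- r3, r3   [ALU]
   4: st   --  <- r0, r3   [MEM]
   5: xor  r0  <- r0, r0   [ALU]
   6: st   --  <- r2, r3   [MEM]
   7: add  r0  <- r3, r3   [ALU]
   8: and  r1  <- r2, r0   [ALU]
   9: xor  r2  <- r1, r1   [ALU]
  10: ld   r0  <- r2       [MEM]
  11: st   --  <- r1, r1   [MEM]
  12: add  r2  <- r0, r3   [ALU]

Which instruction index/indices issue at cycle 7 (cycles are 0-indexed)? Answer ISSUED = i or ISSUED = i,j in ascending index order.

0. and bne @i0&i1  | pair
1. sll @i2  | RAW+WAW r3
2. or @i3  | RAW r3
3. st xor @i4&i5  | pair
4. st add @i6&i7  | pair
5. and @i8  | RAW r1
6. xor @i9  | RAW r2
7. ld @i10  | no-port MEM/MEM
8. st add @i11&i12  | pair

ISSUED = 10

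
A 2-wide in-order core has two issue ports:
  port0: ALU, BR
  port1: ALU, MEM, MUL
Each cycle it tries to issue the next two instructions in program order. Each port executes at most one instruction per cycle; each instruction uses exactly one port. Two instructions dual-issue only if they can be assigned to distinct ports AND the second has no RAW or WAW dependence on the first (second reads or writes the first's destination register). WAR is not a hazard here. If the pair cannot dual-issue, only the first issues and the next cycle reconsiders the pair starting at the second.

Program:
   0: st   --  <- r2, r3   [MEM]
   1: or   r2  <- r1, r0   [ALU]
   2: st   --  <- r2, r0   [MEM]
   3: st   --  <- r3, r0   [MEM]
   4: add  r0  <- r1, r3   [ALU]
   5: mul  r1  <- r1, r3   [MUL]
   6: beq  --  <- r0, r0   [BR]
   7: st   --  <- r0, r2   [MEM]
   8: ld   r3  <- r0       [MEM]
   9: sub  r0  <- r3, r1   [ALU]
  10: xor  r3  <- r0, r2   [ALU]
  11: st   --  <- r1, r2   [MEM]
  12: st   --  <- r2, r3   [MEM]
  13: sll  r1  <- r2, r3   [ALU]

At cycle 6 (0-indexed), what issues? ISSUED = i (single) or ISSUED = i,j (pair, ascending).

  cy0 -> i0+i1 (st.MEM or.ALU) dual
  cy1 -> i2 (st.MEM) no-port MEM/MEM
  cy2 -> i3+i4 (st.MEM add.ALU) dual
  cy3 -> i5+i6 (mul.MUL beq.BR) dual
  cy4 -> i7 (st.MEM) no-port MEM/MEM
  cy5 -> i8 (ld.MEM) RAW r3
  cy6 -> i9 (sub.ALU) RAW r0
  cy7 -> i10+i11 (xor.ALU st.MEM) dual
  cy8 -> i12+i13 (st.MEM sll.ALU) dual

ISSUED = 9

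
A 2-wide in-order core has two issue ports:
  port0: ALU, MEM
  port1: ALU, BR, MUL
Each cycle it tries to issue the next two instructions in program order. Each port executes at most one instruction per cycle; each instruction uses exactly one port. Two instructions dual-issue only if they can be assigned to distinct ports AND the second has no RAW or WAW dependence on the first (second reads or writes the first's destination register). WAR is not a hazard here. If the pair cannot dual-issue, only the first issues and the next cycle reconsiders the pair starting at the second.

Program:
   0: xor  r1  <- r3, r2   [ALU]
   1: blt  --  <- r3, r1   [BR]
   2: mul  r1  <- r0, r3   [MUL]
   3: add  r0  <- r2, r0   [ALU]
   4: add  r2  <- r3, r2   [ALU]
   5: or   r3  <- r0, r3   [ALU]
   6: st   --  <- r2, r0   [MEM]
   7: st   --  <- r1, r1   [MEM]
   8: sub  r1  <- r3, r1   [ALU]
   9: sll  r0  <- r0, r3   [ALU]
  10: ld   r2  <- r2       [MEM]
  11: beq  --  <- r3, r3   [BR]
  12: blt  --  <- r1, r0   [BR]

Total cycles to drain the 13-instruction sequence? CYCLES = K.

0. xor @i0  | RAW r1
1. blt @i1  | no-port BR/MUL
2. mul/add @i2/i3  | pair
3. add/or @i4/i5  | pair
4. st @i6  | no-port MEM/MEM
5. st/sub @i7/i8  | pair
6. sll/ld @i9/i10  | pair
7. beq @i11  | no-port BR/BR
8. blt @i12  | tail

CYCLES = 9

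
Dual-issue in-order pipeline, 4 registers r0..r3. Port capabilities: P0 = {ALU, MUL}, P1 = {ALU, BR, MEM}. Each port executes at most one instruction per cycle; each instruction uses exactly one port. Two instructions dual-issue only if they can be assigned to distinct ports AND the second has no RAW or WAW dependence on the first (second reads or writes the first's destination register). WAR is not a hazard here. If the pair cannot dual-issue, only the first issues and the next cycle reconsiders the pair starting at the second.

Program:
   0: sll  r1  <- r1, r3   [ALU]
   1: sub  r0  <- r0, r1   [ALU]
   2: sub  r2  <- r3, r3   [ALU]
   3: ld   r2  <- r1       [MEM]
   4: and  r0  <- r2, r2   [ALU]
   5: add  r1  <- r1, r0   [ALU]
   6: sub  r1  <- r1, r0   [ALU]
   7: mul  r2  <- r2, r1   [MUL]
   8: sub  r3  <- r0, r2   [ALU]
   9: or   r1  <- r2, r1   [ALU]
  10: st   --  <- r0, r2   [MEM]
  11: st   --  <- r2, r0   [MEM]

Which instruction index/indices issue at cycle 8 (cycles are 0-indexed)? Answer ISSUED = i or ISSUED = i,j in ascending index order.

ISSUED = 10

c0: i0 sll.ALU  RAW r1
c1: i1&i2 sub.ALU+sub.ALU  pair
c2: i3 ld.MEM  RAW r2
c3: i4 and.ALU  RAW r0
c4: i5 add.ALU  RAW+WAW r1
c5: i6 sub.ALU  RAW r1
c6: i7 mul.MUL  RAW r2
c7: i8&i9 sub.ALU+or.ALU  pair
c8: i10 st.MEM  no-port MEM/MEM
c9: i11 st.MEM  tail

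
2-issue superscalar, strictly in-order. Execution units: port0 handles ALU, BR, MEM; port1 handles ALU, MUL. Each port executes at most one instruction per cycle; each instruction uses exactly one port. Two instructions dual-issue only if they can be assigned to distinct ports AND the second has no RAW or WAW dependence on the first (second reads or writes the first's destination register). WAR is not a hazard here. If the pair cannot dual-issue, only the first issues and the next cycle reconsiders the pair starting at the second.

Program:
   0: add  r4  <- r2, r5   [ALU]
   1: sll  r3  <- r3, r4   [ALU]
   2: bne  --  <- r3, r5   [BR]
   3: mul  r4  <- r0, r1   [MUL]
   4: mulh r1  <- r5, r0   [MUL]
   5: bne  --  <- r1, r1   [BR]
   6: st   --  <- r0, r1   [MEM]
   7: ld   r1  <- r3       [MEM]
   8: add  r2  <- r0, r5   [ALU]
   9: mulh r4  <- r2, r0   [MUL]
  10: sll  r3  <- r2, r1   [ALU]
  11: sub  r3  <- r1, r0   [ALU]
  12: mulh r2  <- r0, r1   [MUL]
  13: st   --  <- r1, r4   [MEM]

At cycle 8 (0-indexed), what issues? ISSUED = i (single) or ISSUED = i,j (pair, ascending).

[0] i0  add.ALU  -- RAW r4
[1] i1  sll.ALU  -- RAW r3
[2] i2,i3  bne.BR mul.MUL  -- dual
[3] i4  mulh.MUL  -- RAW r1
[4] i5  bne.BR  -- no-port BR/MEM
[5] i6  st.MEM  -- no-port MEM/MEM
[6] i7,i8  ld.MEM add.ALU  -- dual
[7] i9,i10  mulh.MUL sll.ALU  -- dual
[8] i11,i12  sub.ALU mulh.MUL  -- dual
[9] i13  st.MEM  -- tail

ISSUED = 11,12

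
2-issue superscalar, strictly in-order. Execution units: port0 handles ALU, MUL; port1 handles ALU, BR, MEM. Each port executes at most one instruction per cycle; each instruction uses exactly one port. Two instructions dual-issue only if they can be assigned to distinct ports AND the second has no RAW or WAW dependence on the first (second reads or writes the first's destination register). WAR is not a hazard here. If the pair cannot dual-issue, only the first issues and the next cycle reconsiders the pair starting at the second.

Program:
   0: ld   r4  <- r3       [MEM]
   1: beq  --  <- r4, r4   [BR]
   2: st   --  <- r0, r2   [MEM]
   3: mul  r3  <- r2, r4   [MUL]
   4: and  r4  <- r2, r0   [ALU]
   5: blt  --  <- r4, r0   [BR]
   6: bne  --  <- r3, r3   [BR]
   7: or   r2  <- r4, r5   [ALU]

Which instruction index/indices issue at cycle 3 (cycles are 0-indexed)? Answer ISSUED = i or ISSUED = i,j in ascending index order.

c0: i0 ld  no-port MEM/BR
c1: i1 beq  no-port BR/MEM
c2: i2&i3 st/mul  pair
c3: i4 and  RAW r4
c4: i5 blt  no-port BR/BR
c5: i6&i7 bne/or  pair

ISSUED = 4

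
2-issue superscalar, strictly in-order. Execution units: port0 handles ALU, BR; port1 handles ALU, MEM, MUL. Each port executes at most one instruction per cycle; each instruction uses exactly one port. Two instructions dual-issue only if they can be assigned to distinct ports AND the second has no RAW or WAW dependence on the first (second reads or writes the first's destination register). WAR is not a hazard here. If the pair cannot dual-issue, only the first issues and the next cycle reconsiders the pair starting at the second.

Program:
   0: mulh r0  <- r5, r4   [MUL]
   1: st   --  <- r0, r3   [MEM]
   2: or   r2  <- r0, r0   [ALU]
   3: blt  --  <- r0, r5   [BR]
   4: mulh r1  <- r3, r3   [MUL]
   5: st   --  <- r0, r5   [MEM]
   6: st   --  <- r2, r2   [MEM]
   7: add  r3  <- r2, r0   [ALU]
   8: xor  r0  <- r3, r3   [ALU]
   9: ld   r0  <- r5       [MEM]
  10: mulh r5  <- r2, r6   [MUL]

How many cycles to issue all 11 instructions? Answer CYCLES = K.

CYCLES = 8

  cy0 -> i0 (mulh) no-port MUL/MEM
  cy1 -> i1&i2 (st/or) 2-wide
  cy2 -> i3&i4 (blt/mulh) 2-wide
  cy3 -> i5 (st) no-port MEM/MEM
  cy4 -> i6&i7 (st/add) 2-wide
  cy5 -> i8 (xor) WAW r0
  cy6 -> i9 (ld) no-port MEM/MUL
  cy7 -> i10 (mulh) tail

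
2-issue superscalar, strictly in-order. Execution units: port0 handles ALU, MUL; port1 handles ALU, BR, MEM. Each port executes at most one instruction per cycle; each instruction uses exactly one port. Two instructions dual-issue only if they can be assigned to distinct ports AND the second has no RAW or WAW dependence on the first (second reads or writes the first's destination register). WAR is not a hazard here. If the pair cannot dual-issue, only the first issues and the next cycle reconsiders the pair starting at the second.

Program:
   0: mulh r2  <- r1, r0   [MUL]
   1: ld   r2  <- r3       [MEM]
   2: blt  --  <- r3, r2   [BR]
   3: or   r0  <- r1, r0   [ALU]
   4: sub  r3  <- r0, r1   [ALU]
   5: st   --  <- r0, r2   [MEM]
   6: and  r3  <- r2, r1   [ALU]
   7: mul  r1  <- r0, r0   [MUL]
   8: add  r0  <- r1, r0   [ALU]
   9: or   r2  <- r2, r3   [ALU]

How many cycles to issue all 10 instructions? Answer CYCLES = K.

CYCLES = 6

0. mulh.MUL @i0  | WAW r2
1. ld.MEM @i1  | no-port MEM/BR
2. blt.BR;or.ALU @i2+i3  | pair
3. sub.ALU;st.MEM @i4+i5  | pair
4. and.ALU;mul.MUL @i6+i7  | pair
5. add.ALU;or.ALU @i8+i9  | pair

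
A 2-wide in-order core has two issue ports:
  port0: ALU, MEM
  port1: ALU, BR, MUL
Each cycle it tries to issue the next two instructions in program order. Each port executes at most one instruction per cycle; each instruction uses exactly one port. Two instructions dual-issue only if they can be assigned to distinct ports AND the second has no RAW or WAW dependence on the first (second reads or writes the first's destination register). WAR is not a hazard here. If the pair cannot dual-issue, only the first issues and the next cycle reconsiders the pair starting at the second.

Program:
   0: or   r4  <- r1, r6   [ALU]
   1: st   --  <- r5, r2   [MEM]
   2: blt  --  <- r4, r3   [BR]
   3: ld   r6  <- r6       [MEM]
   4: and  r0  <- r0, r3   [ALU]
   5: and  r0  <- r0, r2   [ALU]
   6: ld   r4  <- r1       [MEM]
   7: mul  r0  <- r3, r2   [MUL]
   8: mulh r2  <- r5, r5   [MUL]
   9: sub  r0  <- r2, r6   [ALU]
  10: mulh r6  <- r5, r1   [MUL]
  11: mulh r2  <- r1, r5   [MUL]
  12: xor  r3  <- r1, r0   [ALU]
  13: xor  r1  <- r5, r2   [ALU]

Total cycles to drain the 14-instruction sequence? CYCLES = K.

CYCLES = 9

  cy0 -> i0/i1 (or;st) pair
  cy1 -> i2/i3 (blt;ld) pair
  cy2 -> i4 (and) RAW+WAW r0
  cy3 -> i5/i6 (and;ld) pair
  cy4 -> i7 (mul) no-port MUL/MUL
  cy5 -> i8 (mulh) RAW r2
  cy6 -> i9/i10 (sub;mulh) pair
  cy7 -> i11/i12 (mulh;xor) pair
  cy8 -> i13 (xor) tail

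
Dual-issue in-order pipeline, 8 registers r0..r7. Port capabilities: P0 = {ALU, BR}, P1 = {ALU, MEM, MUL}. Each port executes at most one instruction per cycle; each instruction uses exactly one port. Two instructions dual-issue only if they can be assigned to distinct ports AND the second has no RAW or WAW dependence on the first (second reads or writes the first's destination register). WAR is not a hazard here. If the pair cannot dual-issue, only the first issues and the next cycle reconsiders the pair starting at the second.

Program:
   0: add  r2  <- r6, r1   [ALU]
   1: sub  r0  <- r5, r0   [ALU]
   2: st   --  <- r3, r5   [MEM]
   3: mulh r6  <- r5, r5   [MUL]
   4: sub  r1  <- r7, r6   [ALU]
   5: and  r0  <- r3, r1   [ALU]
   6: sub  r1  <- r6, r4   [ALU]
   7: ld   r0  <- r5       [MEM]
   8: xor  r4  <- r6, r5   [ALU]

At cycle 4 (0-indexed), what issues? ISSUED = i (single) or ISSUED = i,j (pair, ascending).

ISSUED = 5,6

c0: i0&i1 add.ALU;sub.ALU  dual
c1: i2 st.MEM  no-port MEM/MUL
c2: i3 mulh.MUL  RAW r6
c3: i4 sub.ALU  RAW r1
c4: i5&i6 and.ALU;sub.ALU  dual
c5: i7&i8 ld.MEM;xor.ALU  dual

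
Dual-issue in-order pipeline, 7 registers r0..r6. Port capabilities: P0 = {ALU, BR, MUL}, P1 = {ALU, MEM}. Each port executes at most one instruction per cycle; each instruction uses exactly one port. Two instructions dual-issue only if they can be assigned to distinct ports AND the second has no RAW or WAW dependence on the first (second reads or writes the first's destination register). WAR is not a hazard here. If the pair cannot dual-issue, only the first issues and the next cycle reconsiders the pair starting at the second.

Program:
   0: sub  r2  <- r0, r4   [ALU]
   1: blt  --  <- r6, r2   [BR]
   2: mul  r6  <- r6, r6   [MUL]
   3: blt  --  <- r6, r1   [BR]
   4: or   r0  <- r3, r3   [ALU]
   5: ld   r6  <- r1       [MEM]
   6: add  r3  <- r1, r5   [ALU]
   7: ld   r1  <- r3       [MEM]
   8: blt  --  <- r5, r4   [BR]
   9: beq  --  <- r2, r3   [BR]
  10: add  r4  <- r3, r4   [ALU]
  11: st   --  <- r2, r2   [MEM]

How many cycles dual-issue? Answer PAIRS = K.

PAIRS = 4

c0: i0 sub  RAW r2
c1: i1 blt  no-port BR/MUL
c2: i2 mul  no-port MUL/BR
c3: i3/i4 blt;or  2-wide
c4: i5/i6 ld;add  2-wide
c5: i7/i8 ld;blt  2-wide
c6: i9/i10 beq;add  2-wide
c7: i11 st  tail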